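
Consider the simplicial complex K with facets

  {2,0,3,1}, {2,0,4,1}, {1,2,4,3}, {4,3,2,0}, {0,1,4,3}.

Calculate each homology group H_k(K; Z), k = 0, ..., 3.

Fix the vertex order 0 < 1 < 2 < 3 < 4 and write every simplex with vertices in increasing order. Then dim K = 3 and the simplices of K are:

  0-simplices (5): [0], [1], [2], [3], [4]
  1-simplices (10): [0,1], [0,2], [0,3], [0,4], [1,2], [1,3], [1,4], [2,3], [2,4], [3,4]
  2-simplices (10): [0,1,2], [0,1,3], [0,1,4], [0,2,3], [0,2,4], [0,3,4], [1,2,3], [1,2,4], [1,3,4], [2,3,4]
  3-simplices (5): [0,1,2,3], [0,1,2,4], [0,1,3,4], [0,2,3,4], [1,2,3,4]

giving chain groups C_0 ≅ Z^5, C_1 ≅ Z^10, C_2 ≅ Z^10, C_3 ≅ Z^5.

∂_1: C_1 → C_0 maps an edge to its endpoints' difference, ∂[p,q] = q − p. For instance
  ∂[1,2] = [2] − [1].
As a 5×10 matrix over Z this has rank 4, with invariant factors (1,1,1,1).

∂_2: C_2 → C_1 sends each 2-simplex [p,q,r] to [q,r] − [p,r] + [p,q]. For instance
  ∂[0,3,4] = [3,4] − [0,4] + [0,3],
  ∂[0,1,2] = [1,2] − [0,2] + [0,1].
As a 10×10 matrix over Z this has rank 6, with invariant factors (1,1,1,1,1,1).

The boundary map ∂_3: C_3 → C_2 sends each 3-simplex σ to the alternating sum Σ_i (−1)^i (σ with its i-th vertex removed). For instance
  ∂[0,1,3,4] = [1,3,4] − [0,3,4] + [0,1,4] − [0,1,3],
  ∂[0,2,3,4] = [2,3,4] − [0,3,4] + [0,2,4] − [0,2,3].
As a 10×5 matrix over Z this has rank 4, with invariant factors (1,1,1,1).

Now H_k = ker ∂_k / im ∂_{k+1}, so:

  H_0: rank C_0 − rank ∂_1 = 5 − 4 = 1, and the invariant factors of ∂_1 are all 1, so H_0 ≅ Z.
  H_1: rank ker ∂_1 − rank ∂_2 = (10 − 4) − 6 = 0, and the invariant factors of ∂_2 are all 1, so H_1 ≅ 0.
  H_2: rank ker ∂_2 − rank ∂_3 = (10 − 6) − 4 = 0, and the invariant factors of ∂_3 are all 1, so H_2 ≅ 0.
  H_3: rank ker ∂_3 − rank ∂_4 = (5 − 4) − 0 = 1, and there is no ∂_4, so H_3 ≅ Z.

H_0 = Z,  H_1 = 0,  H_2 = 0,  H_3 = Z.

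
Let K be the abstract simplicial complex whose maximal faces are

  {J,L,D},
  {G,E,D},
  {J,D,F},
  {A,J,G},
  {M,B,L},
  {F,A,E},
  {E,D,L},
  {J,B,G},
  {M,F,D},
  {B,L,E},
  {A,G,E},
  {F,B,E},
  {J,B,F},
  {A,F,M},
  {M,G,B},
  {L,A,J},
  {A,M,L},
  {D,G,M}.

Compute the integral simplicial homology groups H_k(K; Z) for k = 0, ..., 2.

Order the vertices as A < B < D < E < F < G < J < L < M. Listing each simplex with vertices in this order, K has dimension 2 with simplices:

  0-simplices (9): A, B, D, E, F, G, J, L, M
  1-simplices (27): AE, AF, AG, AJ, AL, AM, BE, BF, BG, BJ, BL, BM, DE, DF, DG, DJ, DL, DM, EF, EG, EL, FJ, FM, GJ, GM, JL, LM
  2-simplices (18): AEF, AEG, AFM, AGJ, AJL, ALM, BEF, BEL, BFJ, BGJ, BGM, BLM, DEG, DEL, DFJ, DFM, DGM, DJL

Hence C_0 ≅ Z^9, C_1 ≅ Z^27, C_2 ≅ Z^18.

∂_1: C_1 → C_0 maps an edge to its endpoints' difference, ∂[p,q] = q − p.
As a 9×27 matrix over Z this has rank 8, with invariant factors (1,1,1,1,1,1,1,1).

Boundary ∂_2: C_2 → C_1 acts by ∂[p,q,r] = [q,r] − [p,r] + [p,q]. For instance
  ∂DJL = JL − DL + DJ,
  ∂DFJ = FJ − DJ + DF.
As a 27×18 matrix over Z this has rank 17, with invariant factors (1,1,1,1,1,1,1,1,1,1,1,1,1,1,1,1,1).

Reading off H_k = ker ∂_k / im ∂_{k+1}:

  H_0: rank C_0 − rank ∂_1 = 9 − 8 = 1, and the invariant factors of ∂_1 are all 1, so H_0 = Z.
  H_1: rank ker ∂_1 − rank ∂_2 = (27 − 8) − 17 = 2, and the invariant factors of ∂_2 are all 1, so H_1 = Z^2.
  H_2: rank ker ∂_2 − rank ∂_3 = (18 − 17) − 0 = 1, and there is no ∂_3, so H_2 = Z.

H_0 ≅ Z,  H_1 ≅ Z^2,  H_2 ≅ Z.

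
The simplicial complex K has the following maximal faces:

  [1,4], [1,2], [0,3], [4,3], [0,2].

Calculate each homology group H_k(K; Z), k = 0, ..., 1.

H_0 = Z,  H_1 = Z.

We work with the vertex ordering 0 < 1 < 2 < 3 < 4. The simplices of K, each written with vertices in increasing order, are:

  0-simplices (5): [0], [1], [2], [3], [4]
  1-simplices (5): [0,2], [0,3], [1,2], [1,4], [3,4]

giving chain groups C_0 ≅ Z^5, C_1 ≅ Z^5.

∂_1: C_1 → C_0 maps an edge to its endpoints' difference, ∂[p,q] = q − p. For instance
  ∂[3,4] = [4] − [3].
The resulting 5×5 matrix has rank 4, and its Smith normal form has invariant factors (1,1,1,1).

Computing H_k = (kernel of ∂_k) / (image of ∂_{k+1}):

  H_0: rank C_0 − rank ∂_1 = 5 − 4 = 1, and the invariant factors of ∂_1 are all 1, so H_0 ≅ Z.
  H_1: rank ker ∂_1 − rank ∂_2 = (5 − 4) − 0 = 1, and there is no ∂_2, so H_1 ≅ Z.

(K is a triangulation of the circle S^1.)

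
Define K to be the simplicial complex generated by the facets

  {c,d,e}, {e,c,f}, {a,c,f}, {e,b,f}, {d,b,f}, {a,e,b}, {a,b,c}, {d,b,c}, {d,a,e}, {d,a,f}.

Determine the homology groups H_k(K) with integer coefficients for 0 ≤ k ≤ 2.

H_0 ≅ Z,  H_1 ≅ Z/2,  H_2 = 0.

Take the total order a < b < c < d < e < f on the vertex set. Then K (dimension 2) consists of the simplices:

  0-simplices (6): a, b, c, d, e, f
  1-simplices (15): ab, ac, ad, ae, af, bc, bd, be, bf, cd, ce, cf, de, df, ef
  2-simplices (10): abc, abe, acf, ade, adf, bcd, bdf, bef, cde, cef

giving chain groups C_0 ≅ Z^6, C_1 ≅ Z^15, C_2 ≅ Z^10.

The boundary map ∂_1: C_1 → C_0 is given by ∂[p,q] = [q] − [p].
The 6×15 boundary matrix has rank 5 and Smith normal form diag(1,1,1,1,1).

∂_2: C_2 → C_1 sends each 2-simplex [p,q,r] to [q,r] − [p,r] + [p,q]. For instance
  ∂abe = be − ae + ab,
  ∂ade = de − ae + ad.
This gives a 15×10 integer matrix of rank 10; reducing to Smith normal form yields diagonal entries (1,1,1,1,1,1,1,1,1,2).

From H_k ≅ ker(∂_k) / im(∂_{k+1}) we obtain:

  H_0: rank C_0 − rank ∂_1 = 6 − 5 = 1, and the invariant factors of ∂_1 are all 1, so H_0 ≅ Z.
  H_1: rank ker ∂_1 − rank ∂_2 = (15 − 5) − 10 = 0, and ∂_2 has invariant factor 2 > 1, so H_1 ≅ Z/2.
  H_2: rank ker ∂_2 − rank ∂_3 = (10 − 10) − 0 = 0, and there is no ∂_3, so H_2 ≅ 0.

As a check, the Euler characteristic is 6 − 15 + 10 = 1, which agrees with 1 − 0 + 0 = 1.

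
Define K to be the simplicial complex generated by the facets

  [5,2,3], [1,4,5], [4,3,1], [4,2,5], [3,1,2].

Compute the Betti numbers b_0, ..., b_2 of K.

Fix the vertex order 1 < 2 < 3 < 4 < 5 and write every simplex with vertices in increasing order. Then dim K = 2 and the simplices of K are:

  0-simplices (5): [1], [2], [3], [4], [5]
  1-simplices (10): [1,2], [1,3], [1,4], [1,5], [2,3], [2,4], [2,5], [3,4], [3,5], [4,5]
  2-simplices (5): [1,2,3], [1,3,4], [1,4,5], [2,3,5], [2,4,5]

so the chain groups are C_0 ≅ Z^5, C_1 ≅ Z^10, C_2 ≅ Z^5.

The boundary map ∂_1: C_1 → C_0 maps an edge to its endpoints' difference, ∂[p,q] = q − p. For instance
  ∂[2,3] = [3] − [2].
As a 5×10 matrix over Z this has rank 4, with invariant factors (1,1,1,1).

∂_2: C_2 → C_1 sends each 2-simplex [p,q,r] to [q,r] − [p,r] + [p,q]. For instance
  ∂[1,2,3] = [2,3] − [1,3] + [1,2],
  ∂[2,3,5] = [3,5] − [2,5] + [2,3].
The resulting 10×5 matrix has rank 5, and its Smith normal form has invariant factors (1,1,1,1,1).

From H_k ≅ ker(∂_k) / im(∂_{k+1}) we obtain:

  H_0: rank C_0 − rank ∂_1 = 5 − 4 = 1, and the invariant factors of ∂_1 are all 1, so H_0 ≅ Z.
  H_1: rank ker ∂_1 − rank ∂_2 = (10 − 4) − 5 = 1, and the invariant factors of ∂_2 are all 1, so H_1 ≅ Z.
  H_2: rank ker ∂_2 − rank ∂_3 = (5 − 5) − 0 = 0, and there is no ∂_3, so H_2 ≅ 0.

As a check, the Euler characteristic is 5 − 10 + 5 = 0, which agrees with 1 − 1 + 0 = 0.

Hence the Betti numbers are b_0 = 1, b_1 = 1, b_2 = 0.

b_0 = 1, b_1 = 1, b_2 = 0.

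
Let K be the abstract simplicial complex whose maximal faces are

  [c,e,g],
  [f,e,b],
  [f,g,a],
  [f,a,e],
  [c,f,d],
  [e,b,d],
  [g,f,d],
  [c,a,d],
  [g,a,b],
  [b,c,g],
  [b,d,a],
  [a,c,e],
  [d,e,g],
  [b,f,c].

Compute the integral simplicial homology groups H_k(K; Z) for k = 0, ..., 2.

K has 7 vertices, 21 edges, 14 triangles.
rank ∂_0 = 0, rank ∂_1 = 6 ⇒ b_0 = 7 − 0 − 6 = 1; all invariant factors of ∂_1 are 1 so no torsion. So H_0 = Z.
rank ∂_1 = 6, rank ∂_2 = 13 ⇒ b_1 = 21 − 6 − 13 = 2; all invariant factors of ∂_2 are 1 so no torsion. So H_1 = Z^2.
rank ∂_2 = 13, rank ∂_3 = 0 ⇒ b_2 = 14 − 13 − 0 = 1. So H_2 = Z.

H_0 ≅ Z,  H_1 ≅ Z^2,  H_2 ≅ Z.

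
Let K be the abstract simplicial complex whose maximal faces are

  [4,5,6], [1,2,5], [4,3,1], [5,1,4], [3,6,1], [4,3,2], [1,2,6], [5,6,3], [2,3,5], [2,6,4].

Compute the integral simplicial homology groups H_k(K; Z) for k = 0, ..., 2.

Order the vertices as 1 < 2 < 3 < 4 < 5 < 6. Listing each simplex with vertices in this order, K has dimension 2 with simplices:

  0-simplices (6): [1], [2], [3], [4], [5], [6]
  1-simplices (15): [1,2], [1,3], [1,4], [1,5], [1,6], [2,3], [2,4], [2,5], [2,6], [3,4], [3,5], [3,6], [4,5], [4,6], [5,6]
  2-simplices (10): [1,2,5], [1,2,6], [1,3,4], [1,3,6], [1,4,5], [2,3,4], [2,3,5], [2,4,6], [3,5,6], [4,5,6]

Hence C_0 ≅ Z^6, C_1 ≅ Z^15, C_2 ≅ Z^10.

Boundary ∂_1: C_1 → C_0 is given by ∂[p,q] = [q] − [p]. For instance
  ∂[2,4] = [4] − [2].
The 6×15 boundary matrix has rank 5 and Smith normal form diag(1,1,1,1,1).

∂_2: C_2 → C_1 sends each 2-simplex [p,q,r] to [q,r] − [p,r] + [p,q]. For instance
  ∂[2,3,4] = [3,4] − [2,4] + [2,3],
  ∂[4,5,6] = [5,6] − [4,6] + [4,5].
This gives a 15×10 integer matrix of rank 10; reducing to Smith normal form yields diagonal entries (1,1,1,1,1,1,1,1,1,2).

Computing H_k = (kernel of ∂_k) / (image of ∂_{k+1}):

  H_0: rank C_0 − rank ∂_1 = 6 − 5 = 1, and the invariant factors of ∂_1 are all 1, so H_0 = Z.
  H_1: rank ker ∂_1 − rank ∂_2 = (15 − 5) − 10 = 0, and ∂_2 has invariant factor 2 > 1, so H_1 = Z/2Z.
  H_2: rank ker ∂_2 − rank ∂_3 = (10 − 10) − 0 = 0, and there is no ∂_3, so H_2 = 0.

H_0 ≅ Z,  H_1 ≅ Z/2Z,  H_2 = 0.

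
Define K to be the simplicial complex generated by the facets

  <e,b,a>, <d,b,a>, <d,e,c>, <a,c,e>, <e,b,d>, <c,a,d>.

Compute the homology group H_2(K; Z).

H_2 ≅ Z.

Fix the vertex order a < b < c < d < e and write every simplex with vertices in increasing order. Then dim K = 2 and the simplices of K are:

  0-simplices (5): a, b, c, d, e
  1-simplices (9): ab, ac, ad, ae, bd, be, cd, ce, de
  2-simplices (6): abd, abe, acd, ace, bde, cde

Hence C_0 ≅ Z^5, C_1 ≅ Z^9, C_2 ≅ Z^6.

The boundary map ∂_1: C_1 → C_0 maps an edge to its endpoints' difference, ∂[p,q] = q − p.
The resulting 5×9 matrix has rank 4, and its Smith normal form has invariant factors (1,1,1,1).

Boundary ∂_2: C_2 → C_1 maps a triangle to the signed sum of its edges. For instance
  ∂bde = de − be + bd,
  ∂abd = bd − ad + ab.
The resulting 9×6 matrix has rank 5, and its Smith normal form has invariant factors (1,1,1,1,1).

From H_k ≅ ker(∂_k) / im(∂_{k+1}) we obtain:

  H_2: rank ker ∂_2 − rank ∂_3 = (6 − 5) − 0 = 1, and there is no ∂_3, so H_2 = Z.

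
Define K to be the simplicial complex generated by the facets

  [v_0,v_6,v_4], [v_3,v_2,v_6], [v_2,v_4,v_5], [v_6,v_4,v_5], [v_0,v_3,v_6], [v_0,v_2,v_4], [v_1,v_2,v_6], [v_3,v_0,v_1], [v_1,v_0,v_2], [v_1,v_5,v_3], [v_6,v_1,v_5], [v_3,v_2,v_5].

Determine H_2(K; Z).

K has 7 vertices, 18 edges, 12 triangles.
rank ∂_2 = 12, rank ∂_3 = 0 ⇒ b_2 = 12 − 12 − 0 = 0. So H_2 ≅ 0.

H_2 ≅ 0.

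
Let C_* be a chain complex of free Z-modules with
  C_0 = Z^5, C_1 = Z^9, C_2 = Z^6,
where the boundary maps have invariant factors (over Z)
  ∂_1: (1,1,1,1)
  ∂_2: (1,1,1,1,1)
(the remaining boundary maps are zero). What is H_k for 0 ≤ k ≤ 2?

H_0 = Z,  H_1 = 0,  H_2 = Z.

H_0: b_0 = 5 − 0 − 4 = 1; torsion from ∂_1 factors > 1: none. So H_0 = Z.
H_1: b_1 = 9 − 4 − 5 = 0; torsion from ∂_2 factors > 1: none. So H_1 = 0.
H_2: b_2 = 6 − 5 − 0 = 1; torsion from ∂_3 factors > 1: none. So H_2 = Z.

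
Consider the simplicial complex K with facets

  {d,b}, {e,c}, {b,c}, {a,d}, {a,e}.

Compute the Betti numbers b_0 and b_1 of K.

b_0 = 1, b_1 = 1.

Take the total order a < b < c < d < e on the vertex set. Then K (dimension 1) consists of the simplices:

  0-simplices (5): a, b, c, d, e
  1-simplices (5): ad, ae, bc, bd, ce

Hence C_0 ≅ Z^5, C_1 ≅ Z^5.

The boundary map ∂_1: C_1 → C_0 sends each edge [p,q] (with p < q) to q − p. For instance
  ∂ad = d − a.
As a 5×5 matrix over Z this has rank 4, with invariant factors (1,1,1,1).

Reading off H_k = ker ∂_k / im ∂_{k+1}:

  H_0: rank C_0 − rank ∂_1 = 5 − 4 = 1, and the invariant factors of ∂_1 are all 1, so H_0 = Z.
  H_1: rank ker ∂_1 − rank ∂_2 = (5 − 4) − 0 = 1, and there is no ∂_2, so H_1 = Z.

Hence the Betti numbers are b_0 = 1, b_1 = 1.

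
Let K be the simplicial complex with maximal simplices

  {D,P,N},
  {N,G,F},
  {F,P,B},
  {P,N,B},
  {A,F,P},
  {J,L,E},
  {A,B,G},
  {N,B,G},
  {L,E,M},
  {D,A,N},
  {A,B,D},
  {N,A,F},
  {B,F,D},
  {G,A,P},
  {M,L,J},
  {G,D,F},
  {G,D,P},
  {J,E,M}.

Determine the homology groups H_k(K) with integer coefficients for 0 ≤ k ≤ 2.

K has 11 vertices, 27 edges, 18 triangles.
rank ∂_0 = 0, rank ∂_1 = 9 ⇒ b_0 = 11 − 0 − 9 = 2; all invariant factors of ∂_1 are 1 so no torsion. So H_0 ≅ Z^2.
rank ∂_1 = 9, rank ∂_2 = 16 ⇒ b_1 = 27 − 9 − 16 = 2; all invariant factors of ∂_2 are 1 so no torsion. So H_1 ≅ Z^2.
rank ∂_2 = 16, rank ∂_3 = 0 ⇒ b_2 = 18 − 16 − 0 = 2. So H_2 ≅ Z^2.

H_0 = Z^2,  H_1 = Z^2,  H_2 = Z^2.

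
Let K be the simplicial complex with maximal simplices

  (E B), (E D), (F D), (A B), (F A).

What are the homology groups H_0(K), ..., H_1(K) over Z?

H_0 ≅ Z,  H_1 ≅ Z.

We work with the vertex ordering A < B < D < E < F. The simplices of K, each written with vertices in increasing order, are:

  0-simplices (5): A, B, D, E, F
  1-simplices (5): AB, AF, BE, DE, DF

so the chain groups are C_0 ≅ Z^5, C_1 ≅ Z^5.

The boundary map ∂_1: C_1 → C_0 maps an edge to its endpoints' difference, ∂[p,q] = q − p. For instance
  ∂AF = F − A.
The 5×5 boundary matrix has rank 4 and Smith normal form diag(1,1,1,1).

Computing H_k = (kernel of ∂_k) / (image of ∂_{k+1}):

  H_0: rank C_0 − rank ∂_1 = 5 − 4 = 1, and the invariant factors of ∂_1 are all 1, so H_0 = Z.
  H_1: rank ker ∂_1 − rank ∂_2 = (5 − 4) − 0 = 1, and there is no ∂_2, so H_1 = Z.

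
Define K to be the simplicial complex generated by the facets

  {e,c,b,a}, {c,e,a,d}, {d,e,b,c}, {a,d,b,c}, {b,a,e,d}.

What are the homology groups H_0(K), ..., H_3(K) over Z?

We work with the vertex ordering a < b < c < d < e. The simplices of K, each written with vertices in increasing order, are:

  0-simplices (5): a, b, c, d, e
  1-simplices (10): ab, ac, ad, ae, bc, bd, be, cd, ce, de
  2-simplices (10): abc, abd, abe, acd, ace, ade, bcd, bce, bde, cde
  3-simplices (5): abcd, abce, abde, acde, bcde

giving chain groups C_0 ≅ Z^5, C_1 ≅ Z^10, C_2 ≅ Z^10, C_3 ≅ Z^5.

∂_1: C_1 → C_0 is given by ∂[p,q] = [q] − [p].
As a 5×10 matrix over Z this has rank 4, with invariant factors (1,1,1,1).

∂_2: C_2 → C_1 sends each 2-simplex [p,q,r] to [q,r] − [p,r] + [p,q]. For instance
  ∂abe = be − ae + ab,
  ∂ace = ce − ae + ac.
This gives a 10×10 integer matrix of rank 6; reducing to Smith normal form yields diagonal entries (1,1,1,1,1,1).

Boundary ∂_3: C_3 → C_2 sends each 3-simplex σ to the alternating sum Σ_i (−1)^i (σ with its i-th vertex removed). For instance
  ∂abde = bde − ade + abe − abd,
  ∂acde = cde − ade + ace − acd.
As a 10×5 matrix over Z this has rank 4, with invariant factors (1,1,1,1).

From H_k ≅ ker(∂_k) / im(∂_{k+1}) we obtain:

  H_0: rank C_0 − rank ∂_1 = 5 − 4 = 1, and the invariant factors of ∂_1 are all 1, so H_0 = Z.
  H_1: rank ker ∂_1 − rank ∂_2 = (10 − 4) − 6 = 0, and the invariant factors of ∂_2 are all 1, so H_1 = 0.
  H_2: rank ker ∂_2 − rank ∂_3 = (10 − 6) − 4 = 0, and the invariant factors of ∂_3 are all 1, so H_2 = 0.
  H_3: rank ker ∂_3 − rank ∂_4 = (5 − 4) − 0 = 1, and there is no ∂_4, so H_3 = Z.

H_0 ≅ Z,  H_1 = 0,  H_2 = 0,  H_3 ≅ Z.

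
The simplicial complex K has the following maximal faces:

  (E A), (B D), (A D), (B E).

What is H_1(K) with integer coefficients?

Take the total order A < B < D < E on the vertex set. Then K (dimension 1) consists of the simplices:

  0-simplices (4): A, B, D, E
  1-simplices (4): AD, AE, BD, BE

Hence C_0 ≅ Z^4, C_1 ≅ Z^4.

∂_1: C_1 → C_0 sends each edge [p,q] (with p < q) to q − p. For instance
  ∂BD = D − B.
This gives a 4×4 integer matrix of rank 3; reducing to Smith normal form yields diagonal entries (1,1,1).

Reading off H_k = ker ∂_k / im ∂_{k+1}:

  H_1: rank ker ∂_1 − rank ∂_2 = (4 − 3) − 0 = 1, and there is no ∂_2, so H_1 ≅ Z.

H_1 ≅ Z.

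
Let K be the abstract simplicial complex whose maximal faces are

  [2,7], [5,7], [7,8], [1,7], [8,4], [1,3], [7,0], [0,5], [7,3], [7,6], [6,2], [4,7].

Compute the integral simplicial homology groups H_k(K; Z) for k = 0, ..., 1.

H_0 = Z,  H_1 = Z^4.

K has 9 vertices, 12 edges.
rank ∂_0 = 0, rank ∂_1 = 8 ⇒ b_0 = 9 − 0 − 8 = 1; all invariant factors of ∂_1 are 1 so no torsion. So H_0 = Z.
rank ∂_1 = 8, rank ∂_2 = 0 ⇒ b_1 = 12 − 8 − 0 = 4. So H_1 = Z^4.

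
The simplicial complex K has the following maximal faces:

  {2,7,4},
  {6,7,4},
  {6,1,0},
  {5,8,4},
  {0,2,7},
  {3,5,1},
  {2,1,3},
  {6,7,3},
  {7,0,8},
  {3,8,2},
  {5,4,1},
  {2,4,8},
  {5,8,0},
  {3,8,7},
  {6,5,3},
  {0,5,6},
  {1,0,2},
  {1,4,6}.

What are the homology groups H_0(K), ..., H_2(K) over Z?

H_0 ≅ Z,  H_1 ≅ Z ⊕ Z/2Z,  H_2 = 0.

Take the total order 0 < 1 < 2 < 3 < 4 < 5 < 6 < 7 < 8 on the vertex set. Then K (dimension 2) consists of the simplices:

  0-simplices (9): [0], [1], [2], [3], [4], [5], [6], [7], [8]
  1-simplices (27): (27 of them)
  2-simplices (18): [0,1,2], [0,1,6], [0,2,7], [0,5,6], [0,5,8], [0,7,8], [1,2,3], [1,3,5], [1,4,5], [1,4,6], [2,3,8], [2,4,7], [2,4,8], [3,5,6], [3,6,7], [3,7,8], [4,5,8], [4,6,7]

giving chain groups C_0 ≅ Z^9, C_1 ≅ Z^27, C_2 ≅ Z^18.

∂_1: C_1 → C_0 maps an edge to its endpoints' difference, ∂[p,q] = q − p. For instance
  ∂[0,8] = [8] − [0].
This gives a 9×27 integer matrix of rank 8; reducing to Smith normal form yields diagonal entries (1,1,1,1,1,1,1,1).

Boundary ∂_2: C_2 → C_1 acts by ∂[p,q,r] = [q,r] − [p,r] + [p,q]. For instance
  ∂[1,4,5] = [4,5] − [1,5] + [1,4],
  ∂[0,5,6] = [5,6] − [0,6] + [0,5].
As a 27×18 matrix over Z this has rank 18, with invariant factors (1,1,1,1,1,1,1,1,1,1,1,1,1,1,1,1,1,2).

From H_k ≅ ker(∂_k) / im(∂_{k+1}) we obtain:

  H_0: rank C_0 − rank ∂_1 = 9 − 8 = 1, and the invariant factors of ∂_1 are all 1, so H_0 ≅ Z.
  H_1: rank ker ∂_1 − rank ∂_2 = (27 − 8) − 18 = 1, and ∂_2 has invariant factor 2 > 1, so H_1 ≅ Z ⊕ Z/2Z.
  H_2: rank ker ∂_2 − rank ∂_3 = (18 − 18) − 0 = 0, and there is no ∂_3, so H_2 ≅ 0.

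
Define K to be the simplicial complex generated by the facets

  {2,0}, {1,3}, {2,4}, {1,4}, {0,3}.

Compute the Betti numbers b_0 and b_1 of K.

b_0 = 1, b_1 = 1.

We work with the vertex ordering 0 < 1 < 2 < 3 < 4. The simplices of K, each written with vertices in increasing order, are:

  0-simplices (5): [0], [1], [2], [3], [4]
  1-simplices (5): [0,2], [0,3], [1,3], [1,4], [2,4]

Hence C_0 ≅ Z^5, C_1 ≅ Z^5.

∂_1: C_1 → C_0 is given by ∂[p,q] = [q] − [p]. For instance
  ∂[1,4] = [4] − [1].
This gives a 5×5 integer matrix of rank 4; reducing to Smith normal form yields diagonal entries (1,1,1,1).

Computing H_k = (kernel of ∂_k) / (image of ∂_{k+1}):

  H_0: rank C_0 − rank ∂_1 = 5 − 4 = 1, and the invariant factors of ∂_1 are all 1, so H_0 = Z.
  H_1: rank ker ∂_1 − rank ∂_2 = (5 − 4) − 0 = 1, and there is no ∂_2, so H_1 = Z.

As a check, the Euler characteristic is 5 − 5 = 0, which agrees with 1 − 1 = 0.
(K is a triangulation of the circle S^1.)

Hence the Betti numbers are b_0 = 1, b_1 = 1.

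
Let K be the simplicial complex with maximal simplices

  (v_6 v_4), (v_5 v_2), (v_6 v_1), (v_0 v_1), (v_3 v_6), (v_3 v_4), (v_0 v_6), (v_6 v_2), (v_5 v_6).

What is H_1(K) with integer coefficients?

Order the vertices as v_0 < v_1 < v_2 < v_3 < v_4 < v_5 < v_6. Listing each simplex with vertices in this order, K has dimension 1 with simplices:

  0-simplices (7): [v_0], [v_1], [v_2], [v_3], [v_4], [v_5], [v_6]
  1-simplices (9): [v_0,v_1], [v_0,v_6], [v_1,v_6], [v_2,v_5], [v_2,v_6], [v_3,v_4], [v_3,v_6], [v_4,v_6], [v_5,v_6]

Hence C_0 ≅ Z^7, C_1 ≅ Z^9.

The boundary map ∂_1: C_1 → C_0 sends each edge [p,q] (with p < q) to q − p. For instance
  ∂[v_0,v_6] = [v_6] − [v_0].
This gives a 7×9 integer matrix of rank 6; reducing to Smith normal form yields diagonal entries (1,1,1,1,1,1).

From H_k ≅ ker(∂_k) / im(∂_{k+1}) we obtain:

  H_1: rank ker ∂_1 − rank ∂_2 = (9 − 6) − 0 = 3, and there is no ∂_2, so H_1 ≅ Z^3.

H_1 ≅ Z^3.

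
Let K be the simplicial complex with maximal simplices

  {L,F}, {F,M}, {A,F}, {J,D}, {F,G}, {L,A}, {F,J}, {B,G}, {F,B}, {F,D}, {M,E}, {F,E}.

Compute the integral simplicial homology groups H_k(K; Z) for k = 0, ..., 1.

Fix the vertex order A < B < D < E < F < G < J < L < M and write every simplex with vertices in increasing order. Then dim K = 1 and the simplices of K are:

  0-simplices (9): A, B, D, E, F, G, J, L, M
  1-simplices (12): AF, AL, BF, BG, DF, DJ, EF, EM, FG, FJ, FL, FM

giving chain groups C_0 ≅ Z^9, C_1 ≅ Z^12.

The boundary map ∂_1: C_1 → C_0 maps an edge to its endpoints' difference, ∂[p,q] = q − p. For instance
  ∂DF = F − D.
This gives a 9×12 integer matrix of rank 8; reducing to Smith normal form yields diagonal entries (1,1,1,1,1,1,1,1).

Now H_k = ker ∂_k / im ∂_{k+1}, so:

  H_0: rank C_0 − rank ∂_1 = 9 − 8 = 1, and the invariant factors of ∂_1 are all 1, so H_0 ≅ Z.
  H_1: rank ker ∂_1 − rank ∂_2 = (12 − 8) − 0 = 4, and there is no ∂_2, so H_1 ≅ Z^4.

As a check, the Euler characteristic is 9 − 12 = -3, which agrees with 1 − 4 = -3.
(K is a triangulation of a wedge of 4 circles.)

H_0 ≅ Z,  H_1 ≅ Z^4.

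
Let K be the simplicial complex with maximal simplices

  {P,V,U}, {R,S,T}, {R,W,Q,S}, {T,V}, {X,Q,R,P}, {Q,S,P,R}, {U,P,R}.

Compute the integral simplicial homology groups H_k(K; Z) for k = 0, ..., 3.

H_0 ≅ Z,  H_1 ≅ Z,  H_2 = 0,  H_3 = 0.

We work with the vertex ordering P < Q < R < S < T < U < V < W < X. The simplices of K, each written with vertices in increasing order, are:

  0-simplices (9): P, Q, R, S, T, U, V, W, X
  1-simplices (19): PQ, PR, PS, PU, PV, PX, QR, QS, QW, QX, RS, RT, RU, RW, RX, ST, SW, TV, UV
  2-simplices (13): PQR, PQS, PQX, PRS, PRU, PRX, PUV, QRS, QRW, QRX, QSW, RST, RSW
  3-simplices (3): PQRS, PQRX, QRSW

giving chain groups C_0 ≅ Z^9, C_1 ≅ Z^19, C_2 ≅ Z^13, C_3 ≅ Z^3.

∂_1: C_1 → C_0 sends each edge [p,q] (with p < q) to q − p. For instance
  ∂RX = X − R.
The 9×19 boundary matrix has rank 8 and Smith normal form diag(1,1,1,1,1,1,1,1).

Boundary ∂_2: C_2 → C_1 maps a triangle to the signed sum of its edges. For instance
  ∂PUV = UV − PV + PU,
  ∂QRW = RW − QW + QR.
This gives a 19×13 integer matrix of rank 10; reducing to Smith normal form yields diagonal entries (1,1,1,1,1,1,1,1,1,1).

The boundary map ∂_3: C_3 → C_2 sends each 3-simplex σ to the alternating sum Σ_i (−1)^i (σ with its i-th vertex removed). For instance
  ∂PQRX = QRX − PRX + PQX − PQR,
  ∂QRSW = RSW − QSW + QRW − QRS.
The 13×3 boundary matrix has rank 3 and Smith normal form diag(1,1,1).

Now H_k = ker ∂_k / im ∂_{k+1}, so:

  H_0: rank C_0 − rank ∂_1 = 9 − 8 = 1, and the invariant factors of ∂_1 are all 1, so H_0 ≅ Z.
  H_1: rank ker ∂_1 − rank ∂_2 = (19 − 8) − 10 = 1, and the invariant factors of ∂_2 are all 1, so H_1 ≅ Z.
  H_2: rank ker ∂_2 − rank ∂_3 = (13 − 10) − 3 = 0, and the invariant factors of ∂_3 are all 1, so H_2 ≅ 0.
  H_3: rank ker ∂_3 − rank ∂_4 = (3 − 3) − 0 = 0, and there is no ∂_4, so H_3 ≅ 0.

As a check, the Euler characteristic is 9 − 19 + 13 − 3 = 0, which agrees with 1 − 1 + 0 − 0 = 0.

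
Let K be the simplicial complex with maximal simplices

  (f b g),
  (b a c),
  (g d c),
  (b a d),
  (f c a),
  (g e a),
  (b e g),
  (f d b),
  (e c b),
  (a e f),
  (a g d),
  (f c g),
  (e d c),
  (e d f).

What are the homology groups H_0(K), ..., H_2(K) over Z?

H_0 = Z,  H_1 = Z^2,  H_2 = Z.

Fix the vertex order a < b < c < d < e < f < g and write every simplex with vertices in increasing order. Then dim K = 2 and the simplices of K are:

  0-simplices (7): a, b, c, d, e, f, g
  1-simplices (21): ab, ac, ad, ae, af, ag, bc, bd, be, bf, bg, cd, ce, cf, cg, de, df, dg, ef, eg, fg
  2-simplices (14): abc, abd, acf, adg, aef, aeg, bce, bdf, beg, bfg, cde, cdg, cfg, def

giving chain groups C_0 ≅ Z^7, C_1 ≅ Z^21, C_2 ≅ Z^14.

∂_1: C_1 → C_0 sends each edge [p,q] (with p < q) to q − p.
The 7×21 boundary matrix has rank 6 and Smith normal form diag(1,1,1,1,1,1).

Boundary ∂_2: C_2 → C_1 maps a triangle to the signed sum of its edges. For instance
  ∂aeg = eg − ag + ae,
  ∂def = ef − df + de.
This gives a 21×14 integer matrix of rank 13; reducing to Smith normal form yields diagonal entries (1,1,1,1,1,1,1,1,1,1,1,1,1).

Now H_k = ker ∂_k / im ∂_{k+1}, so:

  H_0: rank C_0 − rank ∂_1 = 7 − 6 = 1, and the invariant factors of ∂_1 are all 1, so H_0 = Z.
  H_1: rank ker ∂_1 − rank ∂_2 = (21 − 6) − 13 = 2, and the invariant factors of ∂_2 are all 1, so H_1 = Z^2.
  H_2: rank ker ∂_2 − rank ∂_3 = (14 − 13) − 0 = 1, and there is no ∂_3, so H_2 = Z.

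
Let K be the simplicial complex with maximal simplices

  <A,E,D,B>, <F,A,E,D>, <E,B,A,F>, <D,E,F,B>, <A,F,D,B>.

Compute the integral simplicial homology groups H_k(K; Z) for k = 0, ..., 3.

H_0 ≅ Z,  H_1 = 0,  H_2 = 0,  H_3 ≅ Z.

Fix the vertex order A < B < D < E < F and write every simplex with vertices in increasing order. Then dim K = 3 and the simplices of K are:

  0-simplices (5): A, B, D, E, F
  1-simplices (10): AB, AD, AE, AF, BD, BE, BF, DE, DF, EF
  2-simplices (10): ABD, ABE, ABF, ADE, ADF, AEF, BDE, BDF, BEF, DEF
  3-simplices (5): ABDE, ABDF, ABEF, ADEF, BDEF

so the chain groups are C_0 ≅ Z^5, C_1 ≅ Z^10, C_2 ≅ Z^10, C_3 ≅ Z^5.

∂_1: C_1 → C_0 sends each edge [p,q] (with p < q) to q − p.
As a 5×10 matrix over Z this has rank 4, with invariant factors (1,1,1,1).

Boundary ∂_2: C_2 → C_1 maps a triangle to the signed sum of its edges. For instance
  ∂DEF = EF − DF + DE,
  ∂ABF = BF − AF + AB.
This gives a 10×10 integer matrix of rank 6; reducing to Smith normal form yields diagonal entries (1,1,1,1,1,1).

∂_3: C_3 → C_2 sends each 3-simplex σ to the alternating sum Σ_i (−1)^i (σ with its i-th vertex removed). For instance
  ∂ABDE = BDE − ADE + ABE − ABD,
  ∂ADEF = DEF − AEF + ADF − ADE.
The resulting 10×5 matrix has rank 4, and its Smith normal form has invariant factors (1,1,1,1).

Computing H_k = (kernel of ∂_k) / (image of ∂_{k+1}):

  H_0: rank C_0 − rank ∂_1 = 5 − 4 = 1, and the invariant factors of ∂_1 are all 1, so H_0 ≅ Z.
  H_1: rank ker ∂_1 − rank ∂_2 = (10 − 4) − 6 = 0, and the invariant factors of ∂_2 are all 1, so H_1 ≅ 0.
  H_2: rank ker ∂_2 − rank ∂_3 = (10 − 6) − 4 = 0, and the invariant factors of ∂_3 are all 1, so H_2 ≅ 0.
  H_3: rank ker ∂_3 − rank ∂_4 = (5 − 4) − 0 = 1, and there is no ∂_4, so H_3 ≅ Z.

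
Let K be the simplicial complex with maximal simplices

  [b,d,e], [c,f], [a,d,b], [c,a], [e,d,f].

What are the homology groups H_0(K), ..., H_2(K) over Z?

Take the total order a < b < c < d < e < f on the vertex set. Then K (dimension 2) consists of the simplices:

  0-simplices (6): a, b, c, d, e, f
  1-simplices (9): ab, ac, ad, bd, be, cf, de, df, ef
  2-simplices (3): abd, bde, def

so the chain groups are C_0 ≅ Z^6, C_1 ≅ Z^9, C_2 ≅ Z^3.

∂_1: C_1 → C_0 maps an edge to its endpoints' difference, ∂[p,q] = q − p. For instance
  ∂ab = b − a.
The resulting 6×9 matrix has rank 5, and its Smith normal form has invariant factors (1,1,1,1,1).

The boundary map ∂_2: C_2 → C_1 acts by ∂[p,q,r] = [q,r] − [p,r] + [p,q]. For instance
  ∂def = ef − df + de,
  ∂abd = bd − ad + ab.
This gives a 9×3 integer matrix of rank 3; reducing to Smith normal form yields diagonal entries (1,1,1).

Reading off H_k = ker ∂_k / im ∂_{k+1}:

  H_0: rank C_0 − rank ∂_1 = 6 − 5 = 1, and the invariant factors of ∂_1 are all 1, so H_0 ≅ Z.
  H_1: rank ker ∂_1 − rank ∂_2 = (9 − 5) − 3 = 1, and the invariant factors of ∂_2 are all 1, so H_1 ≅ Z.
  H_2: rank ker ∂_2 − rank ∂_3 = (3 − 3) − 0 = 0, and there is no ∂_3, so H_2 ≅ 0.

As a check, the Euler characteristic is 6 − 9 + 3 = 0, which agrees with 1 − 1 + 0 = 0.

H_0 ≅ Z,  H_1 ≅ Z,  H_2 = 0.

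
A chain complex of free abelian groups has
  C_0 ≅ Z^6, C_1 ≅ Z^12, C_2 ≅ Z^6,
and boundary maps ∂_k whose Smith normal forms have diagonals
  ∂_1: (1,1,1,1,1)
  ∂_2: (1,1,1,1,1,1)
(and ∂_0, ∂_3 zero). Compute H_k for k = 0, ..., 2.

H_0: b_0 = 6 − 0 − 5 = 1; torsion from ∂_1 factors > 1: none. So H_0 = Z.
H_1: b_1 = 12 − 5 − 6 = 1; torsion from ∂_2 factors > 1: none. So H_1 = Z.
H_2: b_2 = 6 − 6 − 0 = 0; torsion from ∂_3 factors > 1: none. So H_2 = 0.

H_0 = Z,  H_1 = Z,  H_2 = 0.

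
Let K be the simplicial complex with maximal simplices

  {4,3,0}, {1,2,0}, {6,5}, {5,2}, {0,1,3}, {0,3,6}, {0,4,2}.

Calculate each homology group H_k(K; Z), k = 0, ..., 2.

H_0 ≅ Z,  H_1 ≅ Z,  H_2 = 0.

Take the total order 0 < 1 < 2 < 3 < 4 < 5 < 6 on the vertex set. Then K (dimension 2) consists of the simplices:

  0-simplices (7): [0], [1], [2], [3], [4], [5], [6]
  1-simplices (12): [0,1], [0,2], [0,3], [0,4], [0,6], [1,2], [1,3], [2,4], [2,5], [3,4], [3,6], [5,6]
  2-simplices (5): [0,1,2], [0,1,3], [0,2,4], [0,3,4], [0,3,6]

so the chain groups are C_0 ≅ Z^7, C_1 ≅ Z^12, C_2 ≅ Z^5.

The boundary map ∂_1: C_1 → C_0 is given by ∂[p,q] = [q] − [p]. For instance
  ∂[3,6] = [6] − [3].
As a 7×12 matrix over Z this has rank 6, with invariant factors (1,1,1,1,1,1).

Boundary ∂_2: C_2 → C_1 acts by ∂[p,q,r] = [q,r] − [p,r] + [p,q]. For instance
  ∂[0,3,4] = [3,4] − [0,4] + [0,3],
  ∂[0,1,2] = [1,2] − [0,2] + [0,1].
As a 12×5 matrix over Z this has rank 5, with invariant factors (1,1,1,1,1).

Reading off H_k = ker ∂_k / im ∂_{k+1}:

  H_0: rank C_0 − rank ∂_1 = 7 − 6 = 1, and the invariant factors of ∂_1 are all 1, so H_0 ≅ Z.
  H_1: rank ker ∂_1 − rank ∂_2 = (12 − 6) − 5 = 1, and the invariant factors of ∂_2 are all 1, so H_1 ≅ Z.
  H_2: rank ker ∂_2 − rank ∂_3 = (5 − 5) − 0 = 0, and there is no ∂_3, so H_2 ≅ 0.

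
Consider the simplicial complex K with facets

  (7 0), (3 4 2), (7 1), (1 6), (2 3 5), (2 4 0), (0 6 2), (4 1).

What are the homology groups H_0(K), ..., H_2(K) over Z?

H_0 = Z,  H_1 = Z^2,  H_2 = 0.

Fix the vertex order 0 < 1 < 2 < 3 < 4 < 5 < 6 < 7 and write every simplex with vertices in increasing order. Then dim K = 2 and the simplices of K are:

  0-simplices (8): [0], [1], [2], [3], [4], [5], [6], [7]
  1-simplices (13): [0,2], [0,4], [0,6], [0,7], [1,4], [1,6], [1,7], [2,3], [2,4], [2,5], [2,6], [3,4], [3,5]
  2-simplices (4): [0,2,4], [0,2,6], [2,3,4], [2,3,5]

so the chain groups are C_0 ≅ Z^8, C_1 ≅ Z^13, C_2 ≅ Z^4.

The boundary map ∂_1: C_1 → C_0 is given by ∂[p,q] = [q] − [p].
The 8×13 boundary matrix has rank 7 and Smith normal form diag(1,1,1,1,1,1,1).

The boundary map ∂_2: C_2 → C_1 sends each 2-simplex [p,q,r] to [q,r] − [p,r] + [p,q]. For instance
  ∂[0,2,4] = [2,4] − [0,4] + [0,2],
  ∂[0,2,6] = [2,6] − [0,6] + [0,2].
The resulting 13×4 matrix has rank 4, and its Smith normal form has invariant factors (1,1,1,1).

Computing H_k = (kernel of ∂_k) / (image of ∂_{k+1}):

  H_0: rank C_0 − rank ∂_1 = 8 − 7 = 1, and the invariant factors of ∂_1 are all 1, so H_0 ≅ Z.
  H_1: rank ker ∂_1 − rank ∂_2 = (13 − 7) − 4 = 2, and the invariant factors of ∂_2 are all 1, so H_1 ≅ Z^2.
  H_2: rank ker ∂_2 − rank ∂_3 = (4 − 4) − 0 = 0, and there is no ∂_3, so H_2 ≅ 0.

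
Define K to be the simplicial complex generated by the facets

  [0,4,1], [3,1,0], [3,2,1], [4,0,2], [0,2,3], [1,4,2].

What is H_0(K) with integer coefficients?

H_0 ≅ Z.

Order the vertices as 0 < 1 < 2 < 3 < 4. Listing each simplex with vertices in this order, K has dimension 2 with simplices:

  0-simplices (5): [0], [1], [2], [3], [4]
  1-simplices (9): [0,1], [0,2], [0,3], [0,4], [1,2], [1,3], [1,4], [2,3], [2,4]
  2-simplices (6): [0,1,3], [0,1,4], [0,2,3], [0,2,4], [1,2,3], [1,2,4]

giving chain groups C_0 ≅ Z^5, C_1 ≅ Z^9, C_2 ≅ Z^6.

The boundary map ∂_1: C_1 → C_0 sends each edge [p,q] (with p < q) to q − p.
The resulting 5×9 matrix has rank 4, and its Smith normal form has invariant factors (1,1,1,1).

∂_2: C_2 → C_1 sends each 2-simplex [p,q,r] to [q,r] − [p,r] + [p,q]. For instance
  ∂[0,2,4] = [2,4] − [0,4] + [0,2],
  ∂[1,2,3] = [2,3] − [1,3] + [1,2].
As a 9×6 matrix over Z this has rank 5, with invariant factors (1,1,1,1,1).

From H_k ≅ ker(∂_k) / im(∂_{k+1}) we obtain:

  H_0: rank C_0 − rank ∂_1 = 5 − 4 = 1, and the invariant factors of ∂_1 are all 1, so H_0 ≅ Z.

(K is a triangulation of the 2-sphere S^2.)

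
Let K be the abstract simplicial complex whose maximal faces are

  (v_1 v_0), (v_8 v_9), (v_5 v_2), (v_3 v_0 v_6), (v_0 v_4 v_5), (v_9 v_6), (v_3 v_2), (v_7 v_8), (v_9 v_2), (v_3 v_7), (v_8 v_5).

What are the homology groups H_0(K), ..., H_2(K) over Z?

K has 10 vertices, 15 edges, 2 triangles.
rank ∂_0 = 0, rank ∂_1 = 9 ⇒ b_0 = 10 − 0 − 9 = 1; all invariant factors of ∂_1 are 1 so no torsion. So H_0 ≅ Z.
rank ∂_1 = 9, rank ∂_2 = 2 ⇒ b_1 = 15 − 9 − 2 = 4; all invariant factors of ∂_2 are 1 so no torsion. So H_1 ≅ Z^4.
rank ∂_2 = 2, rank ∂_3 = 0 ⇒ b_2 = 2 − 2 − 0 = 0. So H_2 ≅ 0.

H_0 ≅ Z,  H_1 ≅ Z^4,  H_2 = 0.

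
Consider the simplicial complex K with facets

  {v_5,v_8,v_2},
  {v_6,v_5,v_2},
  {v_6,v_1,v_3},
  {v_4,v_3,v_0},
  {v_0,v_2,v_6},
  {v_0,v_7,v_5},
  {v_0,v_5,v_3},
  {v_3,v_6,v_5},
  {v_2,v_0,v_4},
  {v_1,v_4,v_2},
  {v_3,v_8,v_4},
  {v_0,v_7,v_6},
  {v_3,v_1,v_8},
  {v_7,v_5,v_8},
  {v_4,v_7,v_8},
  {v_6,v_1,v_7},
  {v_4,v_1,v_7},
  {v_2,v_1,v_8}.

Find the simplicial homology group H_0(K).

H_0 = Z.

Fix the vertex order v_0 < v_1 < v_2 < v_3 < v_4 < v_5 < v_6 < v_7 < v_8 and write every simplex with vertices in increasing order. Then dim K = 2 and the simplices of K are:

  0-simplices (9): [v_0], [v_1], [v_2], [v_3], [v_4], [v_5], [v_6], [v_7], [v_8]
  1-simplices (27): (27 of them)
  2-simplices (18): (18 of them)

Hence C_0 ≅ Z^9, C_1 ≅ Z^27, C_2 ≅ Z^18.

∂_1: C_1 → C_0 sends each edge [p,q] (with p < q) to q − p. For instance
  ∂[v_2,v_8] = [v_8] − [v_2].
The 9×27 boundary matrix has rank 8 and Smith normal form diag(1,1,1,1,1,1,1,1).

Boundary ∂_2: C_2 → C_1 acts by ∂[p,q,r] = [q,r] − [p,r] + [p,q]. For instance
  ∂[v_2,v_5,v_6] = [v_5,v_6] − [v_2,v_6] + [v_2,v_5],
  ∂[v_0,v_5,v_7] = [v_5,v_7] − [v_0,v_7] + [v_0,v_5].
This gives a 27×18 integer matrix of rank 18; reducing to Smith normal form yields diagonal entries (1,1,1,1,1,1,1,1,1,1,1,1,1,1,1,1,1,2).

Computing H_k = (kernel of ∂_k) / (image of ∂_{k+1}):

  H_0: rank C_0 − rank ∂_1 = 9 − 8 = 1, and the invariant factors of ∂_1 are all 1, so H_0 ≅ Z.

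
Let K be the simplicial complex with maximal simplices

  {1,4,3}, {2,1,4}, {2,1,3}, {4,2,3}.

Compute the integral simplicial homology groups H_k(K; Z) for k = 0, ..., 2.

H_0 ≅ Z,  H_1 = 0,  H_2 ≅ Z.

We work with the vertex ordering 1 < 2 < 3 < 4. The simplices of K, each written with vertices in increasing order, are:

  0-simplices (4): [1], [2], [3], [4]
  1-simplices (6): [1,2], [1,3], [1,4], [2,3], [2,4], [3,4]
  2-simplices (4): [1,2,3], [1,2,4], [1,3,4], [2,3,4]

giving chain groups C_0 ≅ Z^4, C_1 ≅ Z^6, C_2 ≅ Z^4.

The boundary map ∂_1: C_1 → C_0 is given by ∂[p,q] = [q] − [p]. For instance
  ∂[1,4] = [4] − [1].
The resulting 4×6 matrix has rank 3, and its Smith normal form has invariant factors (1,1,1).

Boundary ∂_2: C_2 → C_1 sends each 2-simplex [p,q,r] to [q,r] − [p,r] + [p,q]. For instance
  ∂[1,3,4] = [3,4] − [1,4] + [1,3],
  ∂[1,2,4] = [2,4] − [1,4] + [1,2].
As a 6×4 matrix over Z this has rank 3, with invariant factors (1,1,1).

Now H_k = ker ∂_k / im ∂_{k+1}, so:

  H_0: rank C_0 − rank ∂_1 = 4 − 3 = 1, and the invariant factors of ∂_1 are all 1, so H_0 ≅ Z.
  H_1: rank ker ∂_1 − rank ∂_2 = (6 − 3) − 3 = 0, and the invariant factors of ∂_2 are all 1, so H_1 ≅ 0.
  H_2: rank ker ∂_2 − rank ∂_3 = (4 − 3) − 0 = 1, and there is no ∂_3, so H_2 ≅ Z.

As a check, the Euler characteristic is 4 − 6 + 4 = 2, which agrees with 1 − 0 + 1 = 2.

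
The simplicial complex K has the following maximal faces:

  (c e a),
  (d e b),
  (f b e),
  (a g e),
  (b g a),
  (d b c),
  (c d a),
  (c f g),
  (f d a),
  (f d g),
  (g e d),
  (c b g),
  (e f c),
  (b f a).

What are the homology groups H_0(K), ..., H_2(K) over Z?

H_0 ≅ Z,  H_1 ≅ Z^2,  H_2 ≅ Z.

Take the total order a < b < c < d < e < f < g on the vertex set. Then K (dimension 2) consists of the simplices:

  0-simplices (7): a, b, c, d, e, f, g
  1-simplices (21): ab, ac, ad, ae, af, ag, bc, bd, be, bf, bg, cd, ce, cf, cg, de, df, dg, ef, eg, fg
  2-simplices (14): abf, abg, acd, ace, adf, aeg, bcd, bcg, bde, bef, cef, cfg, deg, dfg

Hence C_0 ≅ Z^7, C_1 ≅ Z^21, C_2 ≅ Z^14.

Boundary ∂_1: C_1 → C_0 sends each edge [p,q] (with p < q) to q − p.
As a 7×21 matrix over Z this has rank 6, with invariant factors (1,1,1,1,1,1).

The boundary map ∂_2: C_2 → C_1 acts by ∂[p,q,r] = [q,r] − [p,r] + [p,q]. For instance
  ∂adf = df − af + ad,
  ∂bcg = cg − bg + bc.
As a 21×14 matrix over Z this has rank 13, with invariant factors (1,1,1,1,1,1,1,1,1,1,1,1,1).

Reading off H_k = ker ∂_k / im ∂_{k+1}:

  H_0: rank C_0 − rank ∂_1 = 7 − 6 = 1, and the invariant factors of ∂_1 are all 1, so H_0 = Z.
  H_1: rank ker ∂_1 − rank ∂_2 = (21 − 6) − 13 = 2, and the invariant factors of ∂_2 are all 1, so H_1 = Z^2.
  H_2: rank ker ∂_2 − rank ∂_3 = (14 − 13) − 0 = 1, and there is no ∂_3, so H_2 = Z.

(K is a triangulation of the torus T^2.)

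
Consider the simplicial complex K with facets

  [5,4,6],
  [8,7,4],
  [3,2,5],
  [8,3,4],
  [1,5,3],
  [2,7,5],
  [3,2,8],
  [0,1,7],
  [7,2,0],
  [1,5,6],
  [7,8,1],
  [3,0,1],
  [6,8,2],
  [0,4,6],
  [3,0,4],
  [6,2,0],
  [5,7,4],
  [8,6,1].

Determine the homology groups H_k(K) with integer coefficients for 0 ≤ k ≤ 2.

Order the vertices as 0 < 1 < 2 < 3 < 4 < 5 < 6 < 7 < 8. Listing each simplex with vertices in this order, K has dimension 2 with simplices:

  0-simplices (9): [0], [1], [2], [3], [4], [5], [6], [7], [8]
  1-simplices (27): (27 of them)
  2-simplices (18): [0,1,3], [0,1,7], [0,2,6], [0,2,7], [0,3,4], [0,4,6], [1,3,5], [1,5,6], [1,6,8], [1,7,8], [2,3,5], [2,3,8], [2,5,7], [2,6,8], [3,4,8], [4,5,6], [4,5,7], [4,7,8]

so the chain groups are C_0 ≅ Z^9, C_1 ≅ Z^27, C_2 ≅ Z^18.

∂_1: C_1 → C_0 maps an edge to its endpoints' difference, ∂[p,q] = q − p. For instance
  ∂[2,5] = [5] − [2].
The 9×27 boundary matrix has rank 8 and Smith normal form diag(1,1,1,1,1,1,1,1).

∂_2: C_2 → C_1 acts by ∂[p,q,r] = [q,r] − [p,r] + [p,q]. For instance
  ∂[4,5,6] = [5,6] − [4,6] + [4,5],
  ∂[3,4,8] = [4,8] − [3,8] + [3,4].
The resulting 27×18 matrix has rank 17, and its Smith normal form has invariant factors (1,1,1,1,1,1,1,1,1,1,1,1,1,1,1,1,1).

Computing H_k = (kernel of ∂_k) / (image of ∂_{k+1}):

  H_0: rank C_0 − rank ∂_1 = 9 − 8 = 1, and the invariant factors of ∂_1 are all 1, so H_0 ≅ Z.
  H_1: rank ker ∂_1 − rank ∂_2 = (27 − 8) − 17 = 2, and the invariant factors of ∂_2 are all 1, so H_1 ≅ Z^2.
  H_2: rank ker ∂_2 − rank ∂_3 = (18 − 17) − 0 = 1, and there is no ∂_3, so H_2 ≅ Z.

H_0 ≅ Z,  H_1 ≅ Z^2,  H_2 ≅ Z.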